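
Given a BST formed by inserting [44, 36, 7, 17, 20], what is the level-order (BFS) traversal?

Tree insertion order: [44, 36, 7, 17, 20]
Tree (level-order array): [44, 36, None, 7, None, None, 17, None, 20]
BFS from the root, enqueuing left then right child of each popped node:
  queue [44] -> pop 44, enqueue [36], visited so far: [44]
  queue [36] -> pop 36, enqueue [7], visited so far: [44, 36]
  queue [7] -> pop 7, enqueue [17], visited so far: [44, 36, 7]
  queue [17] -> pop 17, enqueue [20], visited so far: [44, 36, 7, 17]
  queue [20] -> pop 20, enqueue [none], visited so far: [44, 36, 7, 17, 20]
Result: [44, 36, 7, 17, 20]


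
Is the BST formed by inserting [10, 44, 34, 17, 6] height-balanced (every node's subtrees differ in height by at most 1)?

Tree (level-order array): [10, 6, 44, None, None, 34, None, 17]
Definition: a tree is height-balanced if, at every node, |h(left) - h(right)| <= 1 (empty subtree has height -1).
Bottom-up per-node check:
  node 6: h_left=-1, h_right=-1, diff=0 [OK], height=0
  node 17: h_left=-1, h_right=-1, diff=0 [OK], height=0
  node 34: h_left=0, h_right=-1, diff=1 [OK], height=1
  node 44: h_left=1, h_right=-1, diff=2 [FAIL (|1--1|=2 > 1)], height=2
  node 10: h_left=0, h_right=2, diff=2 [FAIL (|0-2|=2 > 1)], height=3
Node 44 violates the condition: |1 - -1| = 2 > 1.
Result: Not balanced


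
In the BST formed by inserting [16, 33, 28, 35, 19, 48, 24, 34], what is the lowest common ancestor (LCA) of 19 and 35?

Tree insertion order: [16, 33, 28, 35, 19, 48, 24, 34]
Tree (level-order array): [16, None, 33, 28, 35, 19, None, 34, 48, None, 24]
In a BST, the LCA of p=19, q=35 is the first node v on the
root-to-leaf path with p <= v <= q (go left if both < v, right if both > v).
Walk from root:
  at 16: both 19 and 35 > 16, go right
  at 33: 19 <= 33 <= 35, this is the LCA
LCA = 33


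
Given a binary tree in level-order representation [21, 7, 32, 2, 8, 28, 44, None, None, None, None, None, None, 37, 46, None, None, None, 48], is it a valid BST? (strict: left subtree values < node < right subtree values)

Level-order array: [21, 7, 32, 2, 8, 28, 44, None, None, None, None, None, None, 37, 46, None, None, None, 48]
Validate using subtree bounds (lo, hi): at each node, require lo < value < hi,
then recurse left with hi=value and right with lo=value.
Preorder trace (stopping at first violation):
  at node 21 with bounds (-inf, +inf): OK
  at node 7 with bounds (-inf, 21): OK
  at node 2 with bounds (-inf, 7): OK
  at node 8 with bounds (7, 21): OK
  at node 32 with bounds (21, +inf): OK
  at node 28 with bounds (21, 32): OK
  at node 44 with bounds (32, +inf): OK
  at node 37 with bounds (32, 44): OK
  at node 46 with bounds (44, +inf): OK
  at node 48 with bounds (46, +inf): OK
No violation found at any node.
Result: Valid BST


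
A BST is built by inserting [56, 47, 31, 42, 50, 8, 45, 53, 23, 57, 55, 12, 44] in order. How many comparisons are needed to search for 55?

Search path for 55: 56 -> 47 -> 50 -> 53 -> 55
Found: True
Comparisons: 5


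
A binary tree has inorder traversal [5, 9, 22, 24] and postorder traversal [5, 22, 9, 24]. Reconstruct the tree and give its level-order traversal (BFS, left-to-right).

Inorder:   [5, 9, 22, 24]
Postorder: [5, 22, 9, 24]
Algorithm: postorder visits root last, so walk postorder right-to-left;
each value is the root of the current inorder slice — split it at that
value, recurse on the right subtree first, then the left.
Recursive splits:
  root=24; inorder splits into left=[5, 9, 22], right=[]
  root=9; inorder splits into left=[5], right=[22]
  root=22; inorder splits into left=[], right=[]
  root=5; inorder splits into left=[], right=[]
Reconstructed level-order: [24, 9, 5, 22]


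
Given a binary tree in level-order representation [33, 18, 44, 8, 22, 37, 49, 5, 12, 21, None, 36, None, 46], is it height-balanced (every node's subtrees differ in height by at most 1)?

Tree (level-order array): [33, 18, 44, 8, 22, 37, 49, 5, 12, 21, None, 36, None, 46]
Definition: a tree is height-balanced if, at every node, |h(left) - h(right)| <= 1 (empty subtree has height -1).
Bottom-up per-node check:
  node 5: h_left=-1, h_right=-1, diff=0 [OK], height=0
  node 12: h_left=-1, h_right=-1, diff=0 [OK], height=0
  node 8: h_left=0, h_right=0, diff=0 [OK], height=1
  node 21: h_left=-1, h_right=-1, diff=0 [OK], height=0
  node 22: h_left=0, h_right=-1, diff=1 [OK], height=1
  node 18: h_left=1, h_right=1, diff=0 [OK], height=2
  node 36: h_left=-1, h_right=-1, diff=0 [OK], height=0
  node 37: h_left=0, h_right=-1, diff=1 [OK], height=1
  node 46: h_left=-1, h_right=-1, diff=0 [OK], height=0
  node 49: h_left=0, h_right=-1, diff=1 [OK], height=1
  node 44: h_left=1, h_right=1, diff=0 [OK], height=2
  node 33: h_left=2, h_right=2, diff=0 [OK], height=3
All nodes satisfy the balance condition.
Result: Balanced


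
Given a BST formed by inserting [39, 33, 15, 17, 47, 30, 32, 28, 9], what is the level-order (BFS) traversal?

Tree insertion order: [39, 33, 15, 17, 47, 30, 32, 28, 9]
Tree (level-order array): [39, 33, 47, 15, None, None, None, 9, 17, None, None, None, 30, 28, 32]
BFS from the root, enqueuing left then right child of each popped node:
  queue [39] -> pop 39, enqueue [33, 47], visited so far: [39]
  queue [33, 47] -> pop 33, enqueue [15], visited so far: [39, 33]
  queue [47, 15] -> pop 47, enqueue [none], visited so far: [39, 33, 47]
  queue [15] -> pop 15, enqueue [9, 17], visited so far: [39, 33, 47, 15]
  queue [9, 17] -> pop 9, enqueue [none], visited so far: [39, 33, 47, 15, 9]
  queue [17] -> pop 17, enqueue [30], visited so far: [39, 33, 47, 15, 9, 17]
  queue [30] -> pop 30, enqueue [28, 32], visited so far: [39, 33, 47, 15, 9, 17, 30]
  queue [28, 32] -> pop 28, enqueue [none], visited so far: [39, 33, 47, 15, 9, 17, 30, 28]
  queue [32] -> pop 32, enqueue [none], visited so far: [39, 33, 47, 15, 9, 17, 30, 28, 32]
Result: [39, 33, 47, 15, 9, 17, 30, 28, 32]


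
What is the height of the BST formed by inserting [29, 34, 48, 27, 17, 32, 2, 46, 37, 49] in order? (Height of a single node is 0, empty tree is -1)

Insertion order: [29, 34, 48, 27, 17, 32, 2, 46, 37, 49]
Tree (level-order array): [29, 27, 34, 17, None, 32, 48, 2, None, None, None, 46, 49, None, None, 37]
Compute height bottom-up (empty subtree = -1):
  height(2) = 1 + max(-1, -1) = 0
  height(17) = 1 + max(0, -1) = 1
  height(27) = 1 + max(1, -1) = 2
  height(32) = 1 + max(-1, -1) = 0
  height(37) = 1 + max(-1, -1) = 0
  height(46) = 1 + max(0, -1) = 1
  height(49) = 1 + max(-1, -1) = 0
  height(48) = 1 + max(1, 0) = 2
  height(34) = 1 + max(0, 2) = 3
  height(29) = 1 + max(2, 3) = 4
Height = 4


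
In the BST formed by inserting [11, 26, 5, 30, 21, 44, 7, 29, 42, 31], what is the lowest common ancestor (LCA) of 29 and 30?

Tree insertion order: [11, 26, 5, 30, 21, 44, 7, 29, 42, 31]
Tree (level-order array): [11, 5, 26, None, 7, 21, 30, None, None, None, None, 29, 44, None, None, 42, None, 31]
In a BST, the LCA of p=29, q=30 is the first node v on the
root-to-leaf path with p <= v <= q (go left if both < v, right if both > v).
Walk from root:
  at 11: both 29 and 30 > 11, go right
  at 26: both 29 and 30 > 26, go right
  at 30: 29 <= 30 <= 30, this is the LCA
LCA = 30


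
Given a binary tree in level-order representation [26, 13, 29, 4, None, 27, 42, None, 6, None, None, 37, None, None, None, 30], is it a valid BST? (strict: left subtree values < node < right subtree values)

Level-order array: [26, 13, 29, 4, None, 27, 42, None, 6, None, None, 37, None, None, None, 30]
Validate using subtree bounds (lo, hi): at each node, require lo < value < hi,
then recurse left with hi=value and right with lo=value.
Preorder trace (stopping at first violation):
  at node 26 with bounds (-inf, +inf): OK
  at node 13 with bounds (-inf, 26): OK
  at node 4 with bounds (-inf, 13): OK
  at node 6 with bounds (4, 13): OK
  at node 29 with bounds (26, +inf): OK
  at node 27 with bounds (26, 29): OK
  at node 42 with bounds (29, +inf): OK
  at node 37 with bounds (29, 42): OK
  at node 30 with bounds (29, 37): OK
No violation found at any node.
Result: Valid BST


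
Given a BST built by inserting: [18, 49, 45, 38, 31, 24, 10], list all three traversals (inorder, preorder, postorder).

Tree insertion order: [18, 49, 45, 38, 31, 24, 10]
Tree (level-order array): [18, 10, 49, None, None, 45, None, 38, None, 31, None, 24]
Inorder (L, root, R): [10, 18, 24, 31, 38, 45, 49]
Preorder (root, L, R): [18, 10, 49, 45, 38, 31, 24]
Postorder (L, R, root): [10, 24, 31, 38, 45, 49, 18]


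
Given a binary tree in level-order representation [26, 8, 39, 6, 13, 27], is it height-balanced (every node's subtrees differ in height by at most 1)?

Tree (level-order array): [26, 8, 39, 6, 13, 27]
Definition: a tree is height-balanced if, at every node, |h(left) - h(right)| <= 1 (empty subtree has height -1).
Bottom-up per-node check:
  node 6: h_left=-1, h_right=-1, diff=0 [OK], height=0
  node 13: h_left=-1, h_right=-1, diff=0 [OK], height=0
  node 8: h_left=0, h_right=0, diff=0 [OK], height=1
  node 27: h_left=-1, h_right=-1, diff=0 [OK], height=0
  node 39: h_left=0, h_right=-1, diff=1 [OK], height=1
  node 26: h_left=1, h_right=1, diff=0 [OK], height=2
All nodes satisfy the balance condition.
Result: Balanced


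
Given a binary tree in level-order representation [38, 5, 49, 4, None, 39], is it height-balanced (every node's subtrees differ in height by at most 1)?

Tree (level-order array): [38, 5, 49, 4, None, 39]
Definition: a tree is height-balanced if, at every node, |h(left) - h(right)| <= 1 (empty subtree has height -1).
Bottom-up per-node check:
  node 4: h_left=-1, h_right=-1, diff=0 [OK], height=0
  node 5: h_left=0, h_right=-1, diff=1 [OK], height=1
  node 39: h_left=-1, h_right=-1, diff=0 [OK], height=0
  node 49: h_left=0, h_right=-1, diff=1 [OK], height=1
  node 38: h_left=1, h_right=1, diff=0 [OK], height=2
All nodes satisfy the balance condition.
Result: Balanced


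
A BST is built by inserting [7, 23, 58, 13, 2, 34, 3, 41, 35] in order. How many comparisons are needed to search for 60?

Search path for 60: 7 -> 23 -> 58
Found: False
Comparisons: 3


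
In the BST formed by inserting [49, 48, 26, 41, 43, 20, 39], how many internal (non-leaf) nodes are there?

Tree built from: [49, 48, 26, 41, 43, 20, 39]
Tree (level-order array): [49, 48, None, 26, None, 20, 41, None, None, 39, 43]
Rule: An internal node has at least one child.
Per-node child counts:
  node 49: 1 child(ren)
  node 48: 1 child(ren)
  node 26: 2 child(ren)
  node 20: 0 child(ren)
  node 41: 2 child(ren)
  node 39: 0 child(ren)
  node 43: 0 child(ren)
Matching nodes: [49, 48, 26, 41]
Count of internal (non-leaf) nodes: 4


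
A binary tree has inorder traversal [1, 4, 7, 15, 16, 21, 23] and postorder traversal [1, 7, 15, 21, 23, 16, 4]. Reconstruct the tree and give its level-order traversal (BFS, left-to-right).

Inorder:   [1, 4, 7, 15, 16, 21, 23]
Postorder: [1, 7, 15, 21, 23, 16, 4]
Algorithm: postorder visits root last, so walk postorder right-to-left;
each value is the root of the current inorder slice — split it at that
value, recurse on the right subtree first, then the left.
Recursive splits:
  root=4; inorder splits into left=[1], right=[7, 15, 16, 21, 23]
  root=16; inorder splits into left=[7, 15], right=[21, 23]
  root=23; inorder splits into left=[21], right=[]
  root=21; inorder splits into left=[], right=[]
  root=15; inorder splits into left=[7], right=[]
  root=7; inorder splits into left=[], right=[]
  root=1; inorder splits into left=[], right=[]
Reconstructed level-order: [4, 1, 16, 15, 23, 7, 21]


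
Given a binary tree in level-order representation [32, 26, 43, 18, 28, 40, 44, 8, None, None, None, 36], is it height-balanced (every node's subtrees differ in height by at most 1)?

Tree (level-order array): [32, 26, 43, 18, 28, 40, 44, 8, None, None, None, 36]
Definition: a tree is height-balanced if, at every node, |h(left) - h(right)| <= 1 (empty subtree has height -1).
Bottom-up per-node check:
  node 8: h_left=-1, h_right=-1, diff=0 [OK], height=0
  node 18: h_left=0, h_right=-1, diff=1 [OK], height=1
  node 28: h_left=-1, h_right=-1, diff=0 [OK], height=0
  node 26: h_left=1, h_right=0, diff=1 [OK], height=2
  node 36: h_left=-1, h_right=-1, diff=0 [OK], height=0
  node 40: h_left=0, h_right=-1, diff=1 [OK], height=1
  node 44: h_left=-1, h_right=-1, diff=0 [OK], height=0
  node 43: h_left=1, h_right=0, diff=1 [OK], height=2
  node 32: h_left=2, h_right=2, diff=0 [OK], height=3
All nodes satisfy the balance condition.
Result: Balanced


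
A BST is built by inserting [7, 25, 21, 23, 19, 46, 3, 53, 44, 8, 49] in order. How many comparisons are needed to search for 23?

Search path for 23: 7 -> 25 -> 21 -> 23
Found: True
Comparisons: 4


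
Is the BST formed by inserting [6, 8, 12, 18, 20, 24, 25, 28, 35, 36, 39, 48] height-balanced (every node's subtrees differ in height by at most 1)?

Tree (level-order array): [6, None, 8, None, 12, None, 18, None, 20, None, 24, None, 25, None, 28, None, 35, None, 36, None, 39, None, 48]
Definition: a tree is height-balanced if, at every node, |h(left) - h(right)| <= 1 (empty subtree has height -1).
Bottom-up per-node check:
  node 48: h_left=-1, h_right=-1, diff=0 [OK], height=0
  node 39: h_left=-1, h_right=0, diff=1 [OK], height=1
  node 36: h_left=-1, h_right=1, diff=2 [FAIL (|-1-1|=2 > 1)], height=2
  node 35: h_left=-1, h_right=2, diff=3 [FAIL (|-1-2|=3 > 1)], height=3
  node 28: h_left=-1, h_right=3, diff=4 [FAIL (|-1-3|=4 > 1)], height=4
  node 25: h_left=-1, h_right=4, diff=5 [FAIL (|-1-4|=5 > 1)], height=5
  node 24: h_left=-1, h_right=5, diff=6 [FAIL (|-1-5|=6 > 1)], height=6
  node 20: h_left=-1, h_right=6, diff=7 [FAIL (|-1-6|=7 > 1)], height=7
  node 18: h_left=-1, h_right=7, diff=8 [FAIL (|-1-7|=8 > 1)], height=8
  node 12: h_left=-1, h_right=8, diff=9 [FAIL (|-1-8|=9 > 1)], height=9
  node 8: h_left=-1, h_right=9, diff=10 [FAIL (|-1-9|=10 > 1)], height=10
  node 6: h_left=-1, h_right=10, diff=11 [FAIL (|-1-10|=11 > 1)], height=11
Node 36 violates the condition: |-1 - 1| = 2 > 1.
Result: Not balanced


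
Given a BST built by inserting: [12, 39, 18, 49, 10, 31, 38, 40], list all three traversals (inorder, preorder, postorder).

Tree insertion order: [12, 39, 18, 49, 10, 31, 38, 40]
Tree (level-order array): [12, 10, 39, None, None, 18, 49, None, 31, 40, None, None, 38]
Inorder (L, root, R): [10, 12, 18, 31, 38, 39, 40, 49]
Preorder (root, L, R): [12, 10, 39, 18, 31, 38, 49, 40]
Postorder (L, R, root): [10, 38, 31, 18, 40, 49, 39, 12]


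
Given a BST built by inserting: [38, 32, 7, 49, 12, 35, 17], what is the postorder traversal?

Tree insertion order: [38, 32, 7, 49, 12, 35, 17]
Tree (level-order array): [38, 32, 49, 7, 35, None, None, None, 12, None, None, None, 17]
Postorder traversal: [17, 12, 7, 35, 32, 49, 38]


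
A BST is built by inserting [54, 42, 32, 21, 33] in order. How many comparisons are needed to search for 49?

Search path for 49: 54 -> 42
Found: False
Comparisons: 2


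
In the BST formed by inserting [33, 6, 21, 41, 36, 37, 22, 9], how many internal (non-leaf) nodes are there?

Tree built from: [33, 6, 21, 41, 36, 37, 22, 9]
Tree (level-order array): [33, 6, 41, None, 21, 36, None, 9, 22, None, 37]
Rule: An internal node has at least one child.
Per-node child counts:
  node 33: 2 child(ren)
  node 6: 1 child(ren)
  node 21: 2 child(ren)
  node 9: 0 child(ren)
  node 22: 0 child(ren)
  node 41: 1 child(ren)
  node 36: 1 child(ren)
  node 37: 0 child(ren)
Matching nodes: [33, 6, 21, 41, 36]
Count of internal (non-leaf) nodes: 5


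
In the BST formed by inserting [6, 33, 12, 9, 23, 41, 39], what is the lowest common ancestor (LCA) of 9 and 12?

Tree insertion order: [6, 33, 12, 9, 23, 41, 39]
Tree (level-order array): [6, None, 33, 12, 41, 9, 23, 39]
In a BST, the LCA of p=9, q=12 is the first node v on the
root-to-leaf path with p <= v <= q (go left if both < v, right if both > v).
Walk from root:
  at 6: both 9 and 12 > 6, go right
  at 33: both 9 and 12 < 33, go left
  at 12: 9 <= 12 <= 12, this is the LCA
LCA = 12


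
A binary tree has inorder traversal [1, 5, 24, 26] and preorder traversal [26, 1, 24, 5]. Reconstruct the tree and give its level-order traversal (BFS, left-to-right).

Inorder:  [1, 5, 24, 26]
Preorder: [26, 1, 24, 5]
Algorithm: preorder visits root first, so consume preorder in order;
for each root, split the current inorder slice at that value into
left-subtree inorder and right-subtree inorder, then recurse.
Recursive splits:
  root=26; inorder splits into left=[1, 5, 24], right=[]
  root=1; inorder splits into left=[], right=[5, 24]
  root=24; inorder splits into left=[5], right=[]
  root=5; inorder splits into left=[], right=[]
Reconstructed level-order: [26, 1, 24, 5]


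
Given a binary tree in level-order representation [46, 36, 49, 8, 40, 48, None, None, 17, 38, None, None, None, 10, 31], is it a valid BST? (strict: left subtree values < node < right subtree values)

Level-order array: [46, 36, 49, 8, 40, 48, None, None, 17, 38, None, None, None, 10, 31]
Validate using subtree bounds (lo, hi): at each node, require lo < value < hi,
then recurse left with hi=value and right with lo=value.
Preorder trace (stopping at first violation):
  at node 46 with bounds (-inf, +inf): OK
  at node 36 with bounds (-inf, 46): OK
  at node 8 with bounds (-inf, 36): OK
  at node 17 with bounds (8, 36): OK
  at node 10 with bounds (8, 17): OK
  at node 31 with bounds (17, 36): OK
  at node 40 with bounds (36, 46): OK
  at node 38 with bounds (36, 40): OK
  at node 49 with bounds (46, +inf): OK
  at node 48 with bounds (46, 49): OK
No violation found at any node.
Result: Valid BST


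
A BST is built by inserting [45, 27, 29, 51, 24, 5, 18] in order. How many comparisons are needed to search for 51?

Search path for 51: 45 -> 51
Found: True
Comparisons: 2


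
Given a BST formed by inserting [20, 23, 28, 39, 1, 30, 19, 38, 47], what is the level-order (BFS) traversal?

Tree insertion order: [20, 23, 28, 39, 1, 30, 19, 38, 47]
Tree (level-order array): [20, 1, 23, None, 19, None, 28, None, None, None, 39, 30, 47, None, 38]
BFS from the root, enqueuing left then right child of each popped node:
  queue [20] -> pop 20, enqueue [1, 23], visited so far: [20]
  queue [1, 23] -> pop 1, enqueue [19], visited so far: [20, 1]
  queue [23, 19] -> pop 23, enqueue [28], visited so far: [20, 1, 23]
  queue [19, 28] -> pop 19, enqueue [none], visited so far: [20, 1, 23, 19]
  queue [28] -> pop 28, enqueue [39], visited so far: [20, 1, 23, 19, 28]
  queue [39] -> pop 39, enqueue [30, 47], visited so far: [20, 1, 23, 19, 28, 39]
  queue [30, 47] -> pop 30, enqueue [38], visited so far: [20, 1, 23, 19, 28, 39, 30]
  queue [47, 38] -> pop 47, enqueue [none], visited so far: [20, 1, 23, 19, 28, 39, 30, 47]
  queue [38] -> pop 38, enqueue [none], visited so far: [20, 1, 23, 19, 28, 39, 30, 47, 38]
Result: [20, 1, 23, 19, 28, 39, 30, 47, 38]


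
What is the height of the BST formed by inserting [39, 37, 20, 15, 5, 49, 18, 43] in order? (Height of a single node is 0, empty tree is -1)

Insertion order: [39, 37, 20, 15, 5, 49, 18, 43]
Tree (level-order array): [39, 37, 49, 20, None, 43, None, 15, None, None, None, 5, 18]
Compute height bottom-up (empty subtree = -1):
  height(5) = 1 + max(-1, -1) = 0
  height(18) = 1 + max(-1, -1) = 0
  height(15) = 1 + max(0, 0) = 1
  height(20) = 1 + max(1, -1) = 2
  height(37) = 1 + max(2, -1) = 3
  height(43) = 1 + max(-1, -1) = 0
  height(49) = 1 + max(0, -1) = 1
  height(39) = 1 + max(3, 1) = 4
Height = 4


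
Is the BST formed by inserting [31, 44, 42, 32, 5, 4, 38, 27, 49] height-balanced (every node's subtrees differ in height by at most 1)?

Tree (level-order array): [31, 5, 44, 4, 27, 42, 49, None, None, None, None, 32, None, None, None, None, 38]
Definition: a tree is height-balanced if, at every node, |h(left) - h(right)| <= 1 (empty subtree has height -1).
Bottom-up per-node check:
  node 4: h_left=-1, h_right=-1, diff=0 [OK], height=0
  node 27: h_left=-1, h_right=-1, diff=0 [OK], height=0
  node 5: h_left=0, h_right=0, diff=0 [OK], height=1
  node 38: h_left=-1, h_right=-1, diff=0 [OK], height=0
  node 32: h_left=-1, h_right=0, diff=1 [OK], height=1
  node 42: h_left=1, h_right=-1, diff=2 [FAIL (|1--1|=2 > 1)], height=2
  node 49: h_left=-1, h_right=-1, diff=0 [OK], height=0
  node 44: h_left=2, h_right=0, diff=2 [FAIL (|2-0|=2 > 1)], height=3
  node 31: h_left=1, h_right=3, diff=2 [FAIL (|1-3|=2 > 1)], height=4
Node 42 violates the condition: |1 - -1| = 2 > 1.
Result: Not balanced


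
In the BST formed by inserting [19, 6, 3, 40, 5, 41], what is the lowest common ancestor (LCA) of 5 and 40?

Tree insertion order: [19, 6, 3, 40, 5, 41]
Tree (level-order array): [19, 6, 40, 3, None, None, 41, None, 5]
In a BST, the LCA of p=5, q=40 is the first node v on the
root-to-leaf path with p <= v <= q (go left if both < v, right if both > v).
Walk from root:
  at 19: 5 <= 19 <= 40, this is the LCA
LCA = 19


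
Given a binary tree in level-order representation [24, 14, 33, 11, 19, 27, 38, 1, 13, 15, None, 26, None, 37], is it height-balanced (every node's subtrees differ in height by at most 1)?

Tree (level-order array): [24, 14, 33, 11, 19, 27, 38, 1, 13, 15, None, 26, None, 37]
Definition: a tree is height-balanced if, at every node, |h(left) - h(right)| <= 1 (empty subtree has height -1).
Bottom-up per-node check:
  node 1: h_left=-1, h_right=-1, diff=0 [OK], height=0
  node 13: h_left=-1, h_right=-1, diff=0 [OK], height=0
  node 11: h_left=0, h_right=0, diff=0 [OK], height=1
  node 15: h_left=-1, h_right=-1, diff=0 [OK], height=0
  node 19: h_left=0, h_right=-1, diff=1 [OK], height=1
  node 14: h_left=1, h_right=1, diff=0 [OK], height=2
  node 26: h_left=-1, h_right=-1, diff=0 [OK], height=0
  node 27: h_left=0, h_right=-1, diff=1 [OK], height=1
  node 37: h_left=-1, h_right=-1, diff=0 [OK], height=0
  node 38: h_left=0, h_right=-1, diff=1 [OK], height=1
  node 33: h_left=1, h_right=1, diff=0 [OK], height=2
  node 24: h_left=2, h_right=2, diff=0 [OK], height=3
All nodes satisfy the balance condition.
Result: Balanced


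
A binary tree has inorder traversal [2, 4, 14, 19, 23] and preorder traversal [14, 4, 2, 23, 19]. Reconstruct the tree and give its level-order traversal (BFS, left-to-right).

Inorder:  [2, 4, 14, 19, 23]
Preorder: [14, 4, 2, 23, 19]
Algorithm: preorder visits root first, so consume preorder in order;
for each root, split the current inorder slice at that value into
left-subtree inorder and right-subtree inorder, then recurse.
Recursive splits:
  root=14; inorder splits into left=[2, 4], right=[19, 23]
  root=4; inorder splits into left=[2], right=[]
  root=2; inorder splits into left=[], right=[]
  root=23; inorder splits into left=[19], right=[]
  root=19; inorder splits into left=[], right=[]
Reconstructed level-order: [14, 4, 23, 2, 19]


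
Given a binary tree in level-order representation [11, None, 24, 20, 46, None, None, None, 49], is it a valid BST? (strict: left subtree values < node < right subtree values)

Level-order array: [11, None, 24, 20, 46, None, None, None, 49]
Validate using subtree bounds (lo, hi): at each node, require lo < value < hi,
then recurse left with hi=value and right with lo=value.
Preorder trace (stopping at first violation):
  at node 11 with bounds (-inf, +inf): OK
  at node 24 with bounds (11, +inf): OK
  at node 20 with bounds (11, 24): OK
  at node 46 with bounds (24, +inf): OK
  at node 49 with bounds (46, +inf): OK
No violation found at any node.
Result: Valid BST


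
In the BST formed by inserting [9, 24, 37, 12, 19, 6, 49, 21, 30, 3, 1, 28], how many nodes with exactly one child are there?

Tree built from: [9, 24, 37, 12, 19, 6, 49, 21, 30, 3, 1, 28]
Tree (level-order array): [9, 6, 24, 3, None, 12, 37, 1, None, None, 19, 30, 49, None, None, None, 21, 28]
Rule: These are nodes with exactly 1 non-null child.
Per-node child counts:
  node 9: 2 child(ren)
  node 6: 1 child(ren)
  node 3: 1 child(ren)
  node 1: 0 child(ren)
  node 24: 2 child(ren)
  node 12: 1 child(ren)
  node 19: 1 child(ren)
  node 21: 0 child(ren)
  node 37: 2 child(ren)
  node 30: 1 child(ren)
  node 28: 0 child(ren)
  node 49: 0 child(ren)
Matching nodes: [6, 3, 12, 19, 30]
Count of nodes with exactly one child: 5


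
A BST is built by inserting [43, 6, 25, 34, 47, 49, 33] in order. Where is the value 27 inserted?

Starting tree (level order): [43, 6, 47, None, 25, None, 49, None, 34, None, None, 33]
Insertion path: 43 -> 6 -> 25 -> 34 -> 33
Result: insert 27 as left child of 33
Final tree (level order): [43, 6, 47, None, 25, None, 49, None, 34, None, None, 33, None, 27]


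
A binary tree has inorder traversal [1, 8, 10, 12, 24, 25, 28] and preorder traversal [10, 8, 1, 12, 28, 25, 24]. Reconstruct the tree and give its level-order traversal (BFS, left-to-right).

Inorder:  [1, 8, 10, 12, 24, 25, 28]
Preorder: [10, 8, 1, 12, 28, 25, 24]
Algorithm: preorder visits root first, so consume preorder in order;
for each root, split the current inorder slice at that value into
left-subtree inorder and right-subtree inorder, then recurse.
Recursive splits:
  root=10; inorder splits into left=[1, 8], right=[12, 24, 25, 28]
  root=8; inorder splits into left=[1], right=[]
  root=1; inorder splits into left=[], right=[]
  root=12; inorder splits into left=[], right=[24, 25, 28]
  root=28; inorder splits into left=[24, 25], right=[]
  root=25; inorder splits into left=[24], right=[]
  root=24; inorder splits into left=[], right=[]
Reconstructed level-order: [10, 8, 12, 1, 28, 25, 24]


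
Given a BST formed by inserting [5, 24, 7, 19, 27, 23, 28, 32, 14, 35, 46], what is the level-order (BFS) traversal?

Tree insertion order: [5, 24, 7, 19, 27, 23, 28, 32, 14, 35, 46]
Tree (level-order array): [5, None, 24, 7, 27, None, 19, None, 28, 14, 23, None, 32, None, None, None, None, None, 35, None, 46]
BFS from the root, enqueuing left then right child of each popped node:
  queue [5] -> pop 5, enqueue [24], visited so far: [5]
  queue [24] -> pop 24, enqueue [7, 27], visited so far: [5, 24]
  queue [7, 27] -> pop 7, enqueue [19], visited so far: [5, 24, 7]
  queue [27, 19] -> pop 27, enqueue [28], visited so far: [5, 24, 7, 27]
  queue [19, 28] -> pop 19, enqueue [14, 23], visited so far: [5, 24, 7, 27, 19]
  queue [28, 14, 23] -> pop 28, enqueue [32], visited so far: [5, 24, 7, 27, 19, 28]
  queue [14, 23, 32] -> pop 14, enqueue [none], visited so far: [5, 24, 7, 27, 19, 28, 14]
  queue [23, 32] -> pop 23, enqueue [none], visited so far: [5, 24, 7, 27, 19, 28, 14, 23]
  queue [32] -> pop 32, enqueue [35], visited so far: [5, 24, 7, 27, 19, 28, 14, 23, 32]
  queue [35] -> pop 35, enqueue [46], visited so far: [5, 24, 7, 27, 19, 28, 14, 23, 32, 35]
  queue [46] -> pop 46, enqueue [none], visited so far: [5, 24, 7, 27, 19, 28, 14, 23, 32, 35, 46]
Result: [5, 24, 7, 27, 19, 28, 14, 23, 32, 35, 46]


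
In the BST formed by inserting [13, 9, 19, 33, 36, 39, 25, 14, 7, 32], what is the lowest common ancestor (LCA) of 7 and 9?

Tree insertion order: [13, 9, 19, 33, 36, 39, 25, 14, 7, 32]
Tree (level-order array): [13, 9, 19, 7, None, 14, 33, None, None, None, None, 25, 36, None, 32, None, 39]
In a BST, the LCA of p=7, q=9 is the first node v on the
root-to-leaf path with p <= v <= q (go left if both < v, right if both > v).
Walk from root:
  at 13: both 7 and 9 < 13, go left
  at 9: 7 <= 9 <= 9, this is the LCA
LCA = 9


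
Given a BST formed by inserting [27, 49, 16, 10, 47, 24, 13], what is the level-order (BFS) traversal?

Tree insertion order: [27, 49, 16, 10, 47, 24, 13]
Tree (level-order array): [27, 16, 49, 10, 24, 47, None, None, 13]
BFS from the root, enqueuing left then right child of each popped node:
  queue [27] -> pop 27, enqueue [16, 49], visited so far: [27]
  queue [16, 49] -> pop 16, enqueue [10, 24], visited so far: [27, 16]
  queue [49, 10, 24] -> pop 49, enqueue [47], visited so far: [27, 16, 49]
  queue [10, 24, 47] -> pop 10, enqueue [13], visited so far: [27, 16, 49, 10]
  queue [24, 47, 13] -> pop 24, enqueue [none], visited so far: [27, 16, 49, 10, 24]
  queue [47, 13] -> pop 47, enqueue [none], visited so far: [27, 16, 49, 10, 24, 47]
  queue [13] -> pop 13, enqueue [none], visited so far: [27, 16, 49, 10, 24, 47, 13]
Result: [27, 16, 49, 10, 24, 47, 13]


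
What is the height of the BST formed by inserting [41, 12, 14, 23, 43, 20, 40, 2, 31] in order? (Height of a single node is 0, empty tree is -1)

Insertion order: [41, 12, 14, 23, 43, 20, 40, 2, 31]
Tree (level-order array): [41, 12, 43, 2, 14, None, None, None, None, None, 23, 20, 40, None, None, 31]
Compute height bottom-up (empty subtree = -1):
  height(2) = 1 + max(-1, -1) = 0
  height(20) = 1 + max(-1, -1) = 0
  height(31) = 1 + max(-1, -1) = 0
  height(40) = 1 + max(0, -1) = 1
  height(23) = 1 + max(0, 1) = 2
  height(14) = 1 + max(-1, 2) = 3
  height(12) = 1 + max(0, 3) = 4
  height(43) = 1 + max(-1, -1) = 0
  height(41) = 1 + max(4, 0) = 5
Height = 5


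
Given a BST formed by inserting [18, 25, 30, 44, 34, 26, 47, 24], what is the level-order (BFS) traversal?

Tree insertion order: [18, 25, 30, 44, 34, 26, 47, 24]
Tree (level-order array): [18, None, 25, 24, 30, None, None, 26, 44, None, None, 34, 47]
BFS from the root, enqueuing left then right child of each popped node:
  queue [18] -> pop 18, enqueue [25], visited so far: [18]
  queue [25] -> pop 25, enqueue [24, 30], visited so far: [18, 25]
  queue [24, 30] -> pop 24, enqueue [none], visited so far: [18, 25, 24]
  queue [30] -> pop 30, enqueue [26, 44], visited so far: [18, 25, 24, 30]
  queue [26, 44] -> pop 26, enqueue [none], visited so far: [18, 25, 24, 30, 26]
  queue [44] -> pop 44, enqueue [34, 47], visited so far: [18, 25, 24, 30, 26, 44]
  queue [34, 47] -> pop 34, enqueue [none], visited so far: [18, 25, 24, 30, 26, 44, 34]
  queue [47] -> pop 47, enqueue [none], visited so far: [18, 25, 24, 30, 26, 44, 34, 47]
Result: [18, 25, 24, 30, 26, 44, 34, 47]


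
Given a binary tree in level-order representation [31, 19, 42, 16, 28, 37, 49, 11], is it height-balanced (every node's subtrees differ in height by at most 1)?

Tree (level-order array): [31, 19, 42, 16, 28, 37, 49, 11]
Definition: a tree is height-balanced if, at every node, |h(left) - h(right)| <= 1 (empty subtree has height -1).
Bottom-up per-node check:
  node 11: h_left=-1, h_right=-1, diff=0 [OK], height=0
  node 16: h_left=0, h_right=-1, diff=1 [OK], height=1
  node 28: h_left=-1, h_right=-1, diff=0 [OK], height=0
  node 19: h_left=1, h_right=0, diff=1 [OK], height=2
  node 37: h_left=-1, h_right=-1, diff=0 [OK], height=0
  node 49: h_left=-1, h_right=-1, diff=0 [OK], height=0
  node 42: h_left=0, h_right=0, diff=0 [OK], height=1
  node 31: h_left=2, h_right=1, diff=1 [OK], height=3
All nodes satisfy the balance condition.
Result: Balanced


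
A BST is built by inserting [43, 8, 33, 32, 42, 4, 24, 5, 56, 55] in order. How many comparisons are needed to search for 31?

Search path for 31: 43 -> 8 -> 33 -> 32 -> 24
Found: False
Comparisons: 5


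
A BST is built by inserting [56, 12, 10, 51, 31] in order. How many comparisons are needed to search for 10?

Search path for 10: 56 -> 12 -> 10
Found: True
Comparisons: 3


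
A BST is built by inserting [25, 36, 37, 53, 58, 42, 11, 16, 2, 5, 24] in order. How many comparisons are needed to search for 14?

Search path for 14: 25 -> 11 -> 16
Found: False
Comparisons: 3


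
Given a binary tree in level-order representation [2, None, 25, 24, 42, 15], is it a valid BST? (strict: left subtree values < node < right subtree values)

Level-order array: [2, None, 25, 24, 42, 15]
Validate using subtree bounds (lo, hi): at each node, require lo < value < hi,
then recurse left with hi=value and right with lo=value.
Preorder trace (stopping at first violation):
  at node 2 with bounds (-inf, +inf): OK
  at node 25 with bounds (2, +inf): OK
  at node 24 with bounds (2, 25): OK
  at node 15 with bounds (2, 24): OK
  at node 42 with bounds (25, +inf): OK
No violation found at any node.
Result: Valid BST


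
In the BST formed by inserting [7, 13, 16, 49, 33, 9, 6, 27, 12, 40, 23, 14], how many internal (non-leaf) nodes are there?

Tree built from: [7, 13, 16, 49, 33, 9, 6, 27, 12, 40, 23, 14]
Tree (level-order array): [7, 6, 13, None, None, 9, 16, None, 12, 14, 49, None, None, None, None, 33, None, 27, 40, 23]
Rule: An internal node has at least one child.
Per-node child counts:
  node 7: 2 child(ren)
  node 6: 0 child(ren)
  node 13: 2 child(ren)
  node 9: 1 child(ren)
  node 12: 0 child(ren)
  node 16: 2 child(ren)
  node 14: 0 child(ren)
  node 49: 1 child(ren)
  node 33: 2 child(ren)
  node 27: 1 child(ren)
  node 23: 0 child(ren)
  node 40: 0 child(ren)
Matching nodes: [7, 13, 9, 16, 49, 33, 27]
Count of internal (non-leaf) nodes: 7


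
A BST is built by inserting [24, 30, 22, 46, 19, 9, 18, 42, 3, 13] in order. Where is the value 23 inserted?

Starting tree (level order): [24, 22, 30, 19, None, None, 46, 9, None, 42, None, 3, 18, None, None, None, None, 13]
Insertion path: 24 -> 22
Result: insert 23 as right child of 22
Final tree (level order): [24, 22, 30, 19, 23, None, 46, 9, None, None, None, 42, None, 3, 18, None, None, None, None, 13]


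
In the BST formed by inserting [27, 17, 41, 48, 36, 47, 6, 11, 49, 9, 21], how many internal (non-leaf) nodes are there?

Tree built from: [27, 17, 41, 48, 36, 47, 6, 11, 49, 9, 21]
Tree (level-order array): [27, 17, 41, 6, 21, 36, 48, None, 11, None, None, None, None, 47, 49, 9]
Rule: An internal node has at least one child.
Per-node child counts:
  node 27: 2 child(ren)
  node 17: 2 child(ren)
  node 6: 1 child(ren)
  node 11: 1 child(ren)
  node 9: 0 child(ren)
  node 21: 0 child(ren)
  node 41: 2 child(ren)
  node 36: 0 child(ren)
  node 48: 2 child(ren)
  node 47: 0 child(ren)
  node 49: 0 child(ren)
Matching nodes: [27, 17, 6, 11, 41, 48]
Count of internal (non-leaf) nodes: 6


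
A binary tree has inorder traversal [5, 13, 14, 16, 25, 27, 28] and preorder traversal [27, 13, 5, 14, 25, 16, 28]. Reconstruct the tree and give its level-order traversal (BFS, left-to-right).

Inorder:  [5, 13, 14, 16, 25, 27, 28]
Preorder: [27, 13, 5, 14, 25, 16, 28]
Algorithm: preorder visits root first, so consume preorder in order;
for each root, split the current inorder slice at that value into
left-subtree inorder and right-subtree inorder, then recurse.
Recursive splits:
  root=27; inorder splits into left=[5, 13, 14, 16, 25], right=[28]
  root=13; inorder splits into left=[5], right=[14, 16, 25]
  root=5; inorder splits into left=[], right=[]
  root=14; inorder splits into left=[], right=[16, 25]
  root=25; inorder splits into left=[16], right=[]
  root=16; inorder splits into left=[], right=[]
  root=28; inorder splits into left=[], right=[]
Reconstructed level-order: [27, 13, 28, 5, 14, 25, 16]


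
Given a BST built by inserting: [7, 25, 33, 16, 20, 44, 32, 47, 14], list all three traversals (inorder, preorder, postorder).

Tree insertion order: [7, 25, 33, 16, 20, 44, 32, 47, 14]
Tree (level-order array): [7, None, 25, 16, 33, 14, 20, 32, 44, None, None, None, None, None, None, None, 47]
Inorder (L, root, R): [7, 14, 16, 20, 25, 32, 33, 44, 47]
Preorder (root, L, R): [7, 25, 16, 14, 20, 33, 32, 44, 47]
Postorder (L, R, root): [14, 20, 16, 32, 47, 44, 33, 25, 7]


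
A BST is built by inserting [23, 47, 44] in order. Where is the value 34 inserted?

Starting tree (level order): [23, None, 47, 44]
Insertion path: 23 -> 47 -> 44
Result: insert 34 as left child of 44
Final tree (level order): [23, None, 47, 44, None, 34]


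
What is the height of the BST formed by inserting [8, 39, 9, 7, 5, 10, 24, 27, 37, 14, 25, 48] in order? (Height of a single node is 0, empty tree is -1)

Insertion order: [8, 39, 9, 7, 5, 10, 24, 27, 37, 14, 25, 48]
Tree (level-order array): [8, 7, 39, 5, None, 9, 48, None, None, None, 10, None, None, None, 24, 14, 27, None, None, 25, 37]
Compute height bottom-up (empty subtree = -1):
  height(5) = 1 + max(-1, -1) = 0
  height(7) = 1 + max(0, -1) = 1
  height(14) = 1 + max(-1, -1) = 0
  height(25) = 1 + max(-1, -1) = 0
  height(37) = 1 + max(-1, -1) = 0
  height(27) = 1 + max(0, 0) = 1
  height(24) = 1 + max(0, 1) = 2
  height(10) = 1 + max(-1, 2) = 3
  height(9) = 1 + max(-1, 3) = 4
  height(48) = 1 + max(-1, -1) = 0
  height(39) = 1 + max(4, 0) = 5
  height(8) = 1 + max(1, 5) = 6
Height = 6


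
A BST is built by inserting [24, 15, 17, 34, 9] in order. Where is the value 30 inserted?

Starting tree (level order): [24, 15, 34, 9, 17]
Insertion path: 24 -> 34
Result: insert 30 as left child of 34
Final tree (level order): [24, 15, 34, 9, 17, 30]


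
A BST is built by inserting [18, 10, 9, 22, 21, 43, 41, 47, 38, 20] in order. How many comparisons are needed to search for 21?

Search path for 21: 18 -> 22 -> 21
Found: True
Comparisons: 3


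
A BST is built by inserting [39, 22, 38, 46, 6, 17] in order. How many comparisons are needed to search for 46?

Search path for 46: 39 -> 46
Found: True
Comparisons: 2


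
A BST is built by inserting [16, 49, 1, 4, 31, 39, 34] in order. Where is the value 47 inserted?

Starting tree (level order): [16, 1, 49, None, 4, 31, None, None, None, None, 39, 34]
Insertion path: 16 -> 49 -> 31 -> 39
Result: insert 47 as right child of 39
Final tree (level order): [16, 1, 49, None, 4, 31, None, None, None, None, 39, 34, 47]


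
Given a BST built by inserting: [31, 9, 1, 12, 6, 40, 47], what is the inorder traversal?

Tree insertion order: [31, 9, 1, 12, 6, 40, 47]
Tree (level-order array): [31, 9, 40, 1, 12, None, 47, None, 6]
Inorder traversal: [1, 6, 9, 12, 31, 40, 47]


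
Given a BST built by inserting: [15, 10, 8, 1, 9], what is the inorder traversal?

Tree insertion order: [15, 10, 8, 1, 9]
Tree (level-order array): [15, 10, None, 8, None, 1, 9]
Inorder traversal: [1, 8, 9, 10, 15]


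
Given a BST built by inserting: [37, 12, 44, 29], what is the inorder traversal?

Tree insertion order: [37, 12, 44, 29]
Tree (level-order array): [37, 12, 44, None, 29]
Inorder traversal: [12, 29, 37, 44]


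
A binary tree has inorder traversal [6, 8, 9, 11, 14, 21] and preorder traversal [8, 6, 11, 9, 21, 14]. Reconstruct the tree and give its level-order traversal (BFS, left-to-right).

Inorder:  [6, 8, 9, 11, 14, 21]
Preorder: [8, 6, 11, 9, 21, 14]
Algorithm: preorder visits root first, so consume preorder in order;
for each root, split the current inorder slice at that value into
left-subtree inorder and right-subtree inorder, then recurse.
Recursive splits:
  root=8; inorder splits into left=[6], right=[9, 11, 14, 21]
  root=6; inorder splits into left=[], right=[]
  root=11; inorder splits into left=[9], right=[14, 21]
  root=9; inorder splits into left=[], right=[]
  root=21; inorder splits into left=[14], right=[]
  root=14; inorder splits into left=[], right=[]
Reconstructed level-order: [8, 6, 11, 9, 21, 14]


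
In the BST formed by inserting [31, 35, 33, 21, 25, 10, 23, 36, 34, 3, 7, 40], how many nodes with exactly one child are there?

Tree built from: [31, 35, 33, 21, 25, 10, 23, 36, 34, 3, 7, 40]
Tree (level-order array): [31, 21, 35, 10, 25, 33, 36, 3, None, 23, None, None, 34, None, 40, None, 7]
Rule: These are nodes with exactly 1 non-null child.
Per-node child counts:
  node 31: 2 child(ren)
  node 21: 2 child(ren)
  node 10: 1 child(ren)
  node 3: 1 child(ren)
  node 7: 0 child(ren)
  node 25: 1 child(ren)
  node 23: 0 child(ren)
  node 35: 2 child(ren)
  node 33: 1 child(ren)
  node 34: 0 child(ren)
  node 36: 1 child(ren)
  node 40: 0 child(ren)
Matching nodes: [10, 3, 25, 33, 36]
Count of nodes with exactly one child: 5


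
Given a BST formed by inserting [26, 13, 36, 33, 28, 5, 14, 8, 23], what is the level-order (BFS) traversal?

Tree insertion order: [26, 13, 36, 33, 28, 5, 14, 8, 23]
Tree (level-order array): [26, 13, 36, 5, 14, 33, None, None, 8, None, 23, 28]
BFS from the root, enqueuing left then right child of each popped node:
  queue [26] -> pop 26, enqueue [13, 36], visited so far: [26]
  queue [13, 36] -> pop 13, enqueue [5, 14], visited so far: [26, 13]
  queue [36, 5, 14] -> pop 36, enqueue [33], visited so far: [26, 13, 36]
  queue [5, 14, 33] -> pop 5, enqueue [8], visited so far: [26, 13, 36, 5]
  queue [14, 33, 8] -> pop 14, enqueue [23], visited so far: [26, 13, 36, 5, 14]
  queue [33, 8, 23] -> pop 33, enqueue [28], visited so far: [26, 13, 36, 5, 14, 33]
  queue [8, 23, 28] -> pop 8, enqueue [none], visited so far: [26, 13, 36, 5, 14, 33, 8]
  queue [23, 28] -> pop 23, enqueue [none], visited so far: [26, 13, 36, 5, 14, 33, 8, 23]
  queue [28] -> pop 28, enqueue [none], visited so far: [26, 13, 36, 5, 14, 33, 8, 23, 28]
Result: [26, 13, 36, 5, 14, 33, 8, 23, 28]
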